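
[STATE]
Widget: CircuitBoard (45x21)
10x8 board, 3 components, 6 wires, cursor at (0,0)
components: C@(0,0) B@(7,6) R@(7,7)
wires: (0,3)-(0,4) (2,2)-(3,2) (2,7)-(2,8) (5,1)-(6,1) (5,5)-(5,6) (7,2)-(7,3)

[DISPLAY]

   0 1 2 3 4 5 6 7 8 9                       
0  [C]          · ─ ·                        
                                             
1                                            
                                             
2           ·                   · ─ ·        
            │                                
3           ·                                
                                             
4                                            
                                             
5       ·               · ─ ·                
        │                                    
6       ·                                    
                                             
7           · ─ ·           B   R            
Cursor: (0,0)                                
                                             
                                             
                                             
                                             


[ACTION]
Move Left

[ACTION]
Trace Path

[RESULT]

   0 1 2 3 4 5 6 7 8 9                       
0  [C]          · ─ ·                        
                                             
1                                            
                                             
2           ·                   · ─ ·        
            │                                
3           ·                                
                                             
4                                            
                                             
5       ·               · ─ ·                
        │                                    
6       ·                                    
                                             
7           · ─ ·           B   R            
Cursor: (0,0)  Trace: C (1 nodes)            
                                             
                                             
                                             
                                             


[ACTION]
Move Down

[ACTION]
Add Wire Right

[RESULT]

   0 1 2 3 4 5 6 7 8 9                       
0   C           · ─ ·                        
                                             
1  [.]─ ·                                    
                                             
2           ·                   · ─ ·        
            │                                
3           ·                                
                                             
4                                            
                                             
5       ·               · ─ ·                
        │                                    
6       ·                                    
                                             
7           · ─ ·           B   R            
Cursor: (1,0)  Trace: C (1 nodes)            
                                             
                                             
                                             
                                             


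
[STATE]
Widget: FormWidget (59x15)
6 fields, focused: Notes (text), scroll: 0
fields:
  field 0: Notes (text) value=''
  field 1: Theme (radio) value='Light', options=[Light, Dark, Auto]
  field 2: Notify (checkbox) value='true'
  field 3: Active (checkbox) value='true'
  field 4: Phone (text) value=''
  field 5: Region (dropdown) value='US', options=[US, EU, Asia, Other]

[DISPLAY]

> Notes:      [                                           ]
  Theme:      (●) Light  ( ) Dark  ( ) Auto                
  Notify:     [x]                                          
  Active:     [x]                                          
  Phone:      [                                           ]
  Region:     [US                                        ▼]
                                                           
                                                           
                                                           
                                                           
                                                           
                                                           
                                                           
                                                           
                                                           


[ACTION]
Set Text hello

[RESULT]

> Notes:      [hello                                      ]
  Theme:      (●) Light  ( ) Dark  ( ) Auto                
  Notify:     [x]                                          
  Active:     [x]                                          
  Phone:      [                                           ]
  Region:     [US                                        ▼]
                                                           
                                                           
                                                           
                                                           
                                                           
                                                           
                                                           
                                                           
                                                           


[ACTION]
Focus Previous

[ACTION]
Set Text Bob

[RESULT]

  Notes:      [hello                                      ]
  Theme:      (●) Light  ( ) Dark  ( ) Auto                
  Notify:     [x]                                          
  Active:     [x]                                          
  Phone:      [                                           ]
> Region:     [US                                        ▼]
                                                           
                                                           
                                                           
                                                           
                                                           
                                                           
                                                           
                                                           
                                                           


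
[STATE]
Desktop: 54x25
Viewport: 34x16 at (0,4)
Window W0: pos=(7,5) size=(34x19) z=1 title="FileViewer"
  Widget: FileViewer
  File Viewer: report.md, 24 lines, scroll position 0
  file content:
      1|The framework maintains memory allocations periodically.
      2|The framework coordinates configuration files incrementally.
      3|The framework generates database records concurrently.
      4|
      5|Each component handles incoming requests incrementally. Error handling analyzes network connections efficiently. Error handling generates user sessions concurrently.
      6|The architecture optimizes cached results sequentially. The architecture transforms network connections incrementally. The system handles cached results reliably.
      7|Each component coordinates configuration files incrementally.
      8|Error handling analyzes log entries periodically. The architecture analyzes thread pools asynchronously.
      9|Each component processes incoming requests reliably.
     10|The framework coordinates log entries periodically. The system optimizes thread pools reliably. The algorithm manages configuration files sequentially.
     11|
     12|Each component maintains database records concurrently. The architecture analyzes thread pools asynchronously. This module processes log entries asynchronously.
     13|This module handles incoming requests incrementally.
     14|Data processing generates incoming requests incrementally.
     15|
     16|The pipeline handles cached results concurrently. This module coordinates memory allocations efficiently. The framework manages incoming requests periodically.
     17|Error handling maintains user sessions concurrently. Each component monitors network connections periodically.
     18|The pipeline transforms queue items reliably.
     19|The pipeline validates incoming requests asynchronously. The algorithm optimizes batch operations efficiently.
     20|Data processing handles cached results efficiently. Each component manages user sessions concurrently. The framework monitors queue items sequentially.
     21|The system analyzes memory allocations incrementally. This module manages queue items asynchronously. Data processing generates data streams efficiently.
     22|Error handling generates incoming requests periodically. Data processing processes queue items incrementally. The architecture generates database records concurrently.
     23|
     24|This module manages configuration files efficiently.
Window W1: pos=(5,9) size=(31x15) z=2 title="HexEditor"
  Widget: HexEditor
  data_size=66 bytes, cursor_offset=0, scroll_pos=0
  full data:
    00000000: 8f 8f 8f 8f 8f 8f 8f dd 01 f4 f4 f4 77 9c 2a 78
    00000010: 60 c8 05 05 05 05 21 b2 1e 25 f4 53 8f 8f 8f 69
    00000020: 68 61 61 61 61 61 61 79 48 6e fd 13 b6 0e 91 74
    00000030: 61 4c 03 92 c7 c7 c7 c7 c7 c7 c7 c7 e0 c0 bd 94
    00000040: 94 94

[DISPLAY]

                                  
       ┏━━━━━━━━━━━━━━━━━━━━━━━━━━
       ┃ FileViewer               
       ┠──────────────────────────
       ┃The framework maintains me
     ┏━━━━━━━━━━━━━━━━━━━━━━━━━━━━
     ┃ HexEditor                  
     ┠────────────────────────────
     ┃00000000  8F 8f 8f 8f 8f 8f 
     ┃00000010  60 c8 05 05 05 05 
     ┃00000020  68 61 61 61 61 61 
     ┃00000030  61 4c 03 92 c7 c7 
     ┃00000040  94 94             
     ┃                            
     ┃                            
     ┃                            


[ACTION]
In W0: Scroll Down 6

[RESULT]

                                  
       ┏━━━━━━━━━━━━━━━━━━━━━━━━━━
       ┃ FileViewer               
       ┠──────────────────────────
       ┃Each component coordinates
     ┏━━━━━━━━━━━━━━━━━━━━━━━━━━━━
     ┃ HexEditor                  
     ┠────────────────────────────
     ┃00000000  8F 8f 8f 8f 8f 8f 
     ┃00000010  60 c8 05 05 05 05 
     ┃00000020  68 61 61 61 61 61 
     ┃00000030  61 4c 03 92 c7 c7 
     ┃00000040  94 94             
     ┃                            
     ┃                            
     ┃                            


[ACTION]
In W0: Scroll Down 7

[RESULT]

                                  
       ┏━━━━━━━━━━━━━━━━━━━━━━━━━━
       ┃ FileViewer               
       ┠──────────────────────────
       ┃The framework coordinates 
     ┏━━━━━━━━━━━━━━━━━━━━━━━━━━━━
     ┃ HexEditor                  
     ┠────────────────────────────
     ┃00000000  8F 8f 8f 8f 8f 8f 
     ┃00000010  60 c8 05 05 05 05 
     ┃00000020  68 61 61 61 61 61 
     ┃00000030  61 4c 03 92 c7 c7 
     ┃00000040  94 94             
     ┃                            
     ┃                            
     ┃                            


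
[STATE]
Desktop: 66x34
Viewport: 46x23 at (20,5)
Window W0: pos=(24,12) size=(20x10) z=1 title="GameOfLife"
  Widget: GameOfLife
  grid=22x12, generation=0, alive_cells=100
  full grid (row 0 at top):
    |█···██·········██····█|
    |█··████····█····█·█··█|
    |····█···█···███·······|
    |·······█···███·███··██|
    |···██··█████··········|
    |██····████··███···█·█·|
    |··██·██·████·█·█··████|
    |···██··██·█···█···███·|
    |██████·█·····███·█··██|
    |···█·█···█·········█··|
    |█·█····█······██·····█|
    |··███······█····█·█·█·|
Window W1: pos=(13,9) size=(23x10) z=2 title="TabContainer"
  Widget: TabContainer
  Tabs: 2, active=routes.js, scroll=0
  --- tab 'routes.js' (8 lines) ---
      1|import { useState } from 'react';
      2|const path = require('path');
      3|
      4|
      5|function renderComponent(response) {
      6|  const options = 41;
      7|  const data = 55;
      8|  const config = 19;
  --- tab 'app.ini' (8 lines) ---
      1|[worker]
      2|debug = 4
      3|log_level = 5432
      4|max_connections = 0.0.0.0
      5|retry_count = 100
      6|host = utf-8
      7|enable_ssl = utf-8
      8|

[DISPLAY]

                                              
                                              
                                              
                                              
━━━━━━━━━━━━━━━┓                              
ntainer        ┃                              
───────────────┨                              
s.js]│ app.ini ┃━━━━━━━┓                      
───────────────┃       ┃                      
 { useState } f┃───────┨                      
path = require(┃       ┃                      
               ┃█·███··┃                      
               ┃·······┃                      
━━━━━━━━━━━━━━━┛██···█·┃                      
    ┃██·██·████·█·█··██┃                      
    ┃·██··██·█···█···██┃                      
    ┗━━━━━━━━━━━━━━━━━━┛                      
                                              
                                              
                                              
                                              
                                              
                                              


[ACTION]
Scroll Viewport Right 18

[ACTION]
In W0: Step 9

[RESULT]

                                              
                                              
                                              
                                              
━━━━━━━━━━━━━━━┓                              
ntainer        ┃                              
───────────────┨                              
s.js]│ app.ini ┃━━━━━━━┓                      
───────────────┃       ┃                      
 { useState } f┃───────┨                      
path = require(┃       ┃                      
               ┃·····██┃                      
               ┃·····██┃                      
━━━━━━━━━━━━━━━┛·······┃                      
    ┃··················┃                      
    ┃···███············┃                      
    ┗━━━━━━━━━━━━━━━━━━┛                      
                                              
                                              
                                              
                                              
                                              
                                              


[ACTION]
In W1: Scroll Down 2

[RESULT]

                                              
                                              
                                              
                                              
━━━━━━━━━━━━━━━┓                              
ntainer        ┃                              
───────────────┨                              
s.js]│ app.ini ┃━━━━━━━┓                      
───────────────┃       ┃                      
               ┃───────┨                      
               ┃       ┃                      
on renderCompon┃·····██┃                      
t options = 41;┃·····██┃                      
━━━━━━━━━━━━━━━┛·······┃                      
    ┃··················┃                      
    ┃···███············┃                      
    ┗━━━━━━━━━━━━━━━━━━┛                      
                                              
                                              
                                              
                                              
                                              
                                              


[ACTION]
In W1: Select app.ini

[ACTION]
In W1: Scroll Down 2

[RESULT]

                                              
                                              
                                              
                                              
━━━━━━━━━━━━━━━┓                              
ntainer        ┃                              
───────────────┨                              
s.js │[app.ini]┃━━━━━━━┓                      
───────────────┃       ┃                      
vel = 5432     ┃───────┨                      
nnections = 0.0┃       ┃                      
count = 100    ┃·····██┃                      
 utf-8         ┃·····██┃                      
━━━━━━━━━━━━━━━┛·······┃                      
    ┃··················┃                      
    ┃···███············┃                      
    ┗━━━━━━━━━━━━━━━━━━┛                      
                                              
                                              
                                              
                                              
                                              
                                              


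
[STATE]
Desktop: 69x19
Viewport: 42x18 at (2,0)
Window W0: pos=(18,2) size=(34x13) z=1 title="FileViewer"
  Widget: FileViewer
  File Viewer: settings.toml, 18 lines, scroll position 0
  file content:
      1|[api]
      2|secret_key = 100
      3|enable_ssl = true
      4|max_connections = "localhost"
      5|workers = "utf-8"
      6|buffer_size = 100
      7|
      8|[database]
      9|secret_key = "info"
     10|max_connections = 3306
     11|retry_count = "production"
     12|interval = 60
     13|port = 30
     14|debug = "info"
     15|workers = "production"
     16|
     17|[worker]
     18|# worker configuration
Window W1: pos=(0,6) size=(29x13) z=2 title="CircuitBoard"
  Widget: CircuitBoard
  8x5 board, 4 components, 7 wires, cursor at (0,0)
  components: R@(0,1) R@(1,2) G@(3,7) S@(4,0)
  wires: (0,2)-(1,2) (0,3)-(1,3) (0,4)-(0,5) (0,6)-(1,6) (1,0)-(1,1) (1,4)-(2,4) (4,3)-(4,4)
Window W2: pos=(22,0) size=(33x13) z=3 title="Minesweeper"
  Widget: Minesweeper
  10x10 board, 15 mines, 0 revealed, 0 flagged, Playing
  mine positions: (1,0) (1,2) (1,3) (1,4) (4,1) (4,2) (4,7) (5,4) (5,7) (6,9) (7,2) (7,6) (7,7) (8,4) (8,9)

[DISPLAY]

                    ┏━━━━━━━━━━━━━━━━━━━━━
                    ┃ Minesweeper         
                ┏━━━┠─────────────────────
                ┃ Fi┃■■■■■■■■■■           
                ┠───┃■■■■■■■■■■           
                ┃[ap┃■■■■■■■■■■           
━━━━━━━━━━━━━━━━━━━━┃■■■■■■■■■■           
CircuitBoard        ┃■■■■■■■■■■           
────────────────────┃■■■■■■■■■■           
  0 1 2 3 4 5 6 7   ┃■■■■■■■■■■           
  [.]  R   ·   ·   ·┃■■■■■■■■■■           
           │   │    ┃■■■■■■■■■■           
   · ─ ·   R   ·   ·┗━━━━━━━━━━━━━━━━━━━━━
                   │      ┃ = "info"      
                   ·      ┃━━━━━━━━━━━━━━━
                          ┃               
                          ┃               
                          ┃               


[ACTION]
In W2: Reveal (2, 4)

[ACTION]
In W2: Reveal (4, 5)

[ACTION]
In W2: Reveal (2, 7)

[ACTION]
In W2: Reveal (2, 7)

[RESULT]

                    ┏━━━━━━━━━━━━━━━━━━━━━
                    ┃ Minesweeper         
                ┏━━━┠─────────────────────
                ┃ Fi┃■■■■■1               
                ┠───┃■■■■■1               
                ┃[ap┃■■■321               
━━━━━━━━━━━━━━━━━━━━┃■■■1  111            
CircuitBoard        ┃■■■2112■2            
────────────────────┃■■■■■■■■31           
  0 1 2 3 4 5 6 7   ┃■■■■■■■■■■           
  [.]  R   ·   ·   ·┃■■■■■■■■■■           
           │   │    ┃■■■■■■■■■■           
   · ─ ·   R   ·   ·┗━━━━━━━━━━━━━━━━━━━━━
                   │      ┃ = "info"      
                   ·      ┃━━━━━━━━━━━━━━━
                          ┃               
                          ┃               
                          ┃               


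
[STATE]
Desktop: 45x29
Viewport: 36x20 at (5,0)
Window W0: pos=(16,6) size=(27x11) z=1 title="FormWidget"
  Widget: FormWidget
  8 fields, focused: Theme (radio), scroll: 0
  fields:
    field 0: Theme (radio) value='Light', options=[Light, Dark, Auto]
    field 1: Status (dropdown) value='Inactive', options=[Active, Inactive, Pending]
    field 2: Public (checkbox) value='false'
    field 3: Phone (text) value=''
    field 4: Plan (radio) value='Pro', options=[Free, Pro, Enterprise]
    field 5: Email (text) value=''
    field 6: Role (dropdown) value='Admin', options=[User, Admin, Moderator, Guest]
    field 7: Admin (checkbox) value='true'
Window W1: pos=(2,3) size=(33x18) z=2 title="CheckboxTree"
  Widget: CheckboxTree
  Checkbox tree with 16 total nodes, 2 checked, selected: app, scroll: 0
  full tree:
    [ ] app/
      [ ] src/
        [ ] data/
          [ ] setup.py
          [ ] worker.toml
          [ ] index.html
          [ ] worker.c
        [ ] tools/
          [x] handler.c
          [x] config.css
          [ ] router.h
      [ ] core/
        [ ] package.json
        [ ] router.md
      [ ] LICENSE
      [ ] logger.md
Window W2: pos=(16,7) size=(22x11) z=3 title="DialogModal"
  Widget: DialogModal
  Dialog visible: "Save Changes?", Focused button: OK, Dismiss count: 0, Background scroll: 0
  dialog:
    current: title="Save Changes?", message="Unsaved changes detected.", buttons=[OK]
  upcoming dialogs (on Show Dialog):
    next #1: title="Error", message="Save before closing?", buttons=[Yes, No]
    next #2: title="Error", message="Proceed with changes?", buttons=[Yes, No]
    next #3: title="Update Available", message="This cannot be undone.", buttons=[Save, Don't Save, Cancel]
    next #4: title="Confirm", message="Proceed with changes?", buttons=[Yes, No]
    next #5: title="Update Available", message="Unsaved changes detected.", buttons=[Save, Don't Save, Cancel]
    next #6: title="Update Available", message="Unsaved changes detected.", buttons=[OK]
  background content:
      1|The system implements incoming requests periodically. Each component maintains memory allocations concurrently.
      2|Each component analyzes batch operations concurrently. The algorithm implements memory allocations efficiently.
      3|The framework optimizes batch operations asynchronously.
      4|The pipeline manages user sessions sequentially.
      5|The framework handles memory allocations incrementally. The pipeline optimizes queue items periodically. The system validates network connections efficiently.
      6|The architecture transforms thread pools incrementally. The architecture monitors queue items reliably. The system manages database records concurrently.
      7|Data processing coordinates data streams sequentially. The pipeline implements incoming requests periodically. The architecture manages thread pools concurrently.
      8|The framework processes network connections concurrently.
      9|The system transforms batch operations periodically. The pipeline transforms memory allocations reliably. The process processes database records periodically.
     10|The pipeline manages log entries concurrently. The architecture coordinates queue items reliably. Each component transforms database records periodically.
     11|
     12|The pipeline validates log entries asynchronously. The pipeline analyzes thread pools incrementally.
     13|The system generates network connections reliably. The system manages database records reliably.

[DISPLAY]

                                    
                                    
                                    
━━━━━━━━━━━━━━━━━━━━━━━━━━━━━┓      
heckboxTree                  ┃      
─────────────────────────────┨      
-] app/                      ┃━━━━━━
 [-] src/  ┏━━━━━━━━━━━━━━━━━━━━┓   
   [ ] data┃ DialogModal        ┃───
     [ ] se┠────────────────────┨ht 
     [ ] wo┃The system implement┃ve▼
     [ ] in┃Ea┌──────────────┐ly┃   
     [ ] wo┃Th│Save Changes? │mi┃   
   [-] tool┃Th│Unsaved change│es┃e  
     [x] ha┃Th│     [OK]     │le┃   
     [x] co┃Th└──────────────┘ra┃  ▼
     [ ] ro┃Data processing coor┃━━━
 [ ] core/ ┗━━━━━━━━━━━━━━━━━━━━┛   
   [ ] package.json          ┃      
   [ ] router.md             ┃      


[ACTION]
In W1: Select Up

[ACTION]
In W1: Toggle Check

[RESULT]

                                    
                                    
                                    
━━━━━━━━━━━━━━━━━━━━━━━━━━━━━┓      
heckboxTree                  ┃      
─────────────────────────────┨      
x] app/                      ┃━━━━━━
 [x] src/  ┏━━━━━━━━━━━━━━━━━━━━┓   
   [x] data┃ DialogModal        ┃───
     [x] se┠────────────────────┨ht 
     [x] wo┃The system implement┃ve▼
     [x] in┃Ea┌──────────────┐ly┃   
     [x] wo┃Th│Save Changes? │mi┃   
   [x] tool┃Th│Unsaved change│es┃e  
     [x] ha┃Th│     [OK]     │le┃   
     [x] co┃Th└──────────────┘ra┃  ▼
     [x] ro┃Data processing coor┃━━━
 [x] core/ ┗━━━━━━━━━━━━━━━━━━━━┛   
   [x] package.json          ┃      
   [x] router.md             ┃      


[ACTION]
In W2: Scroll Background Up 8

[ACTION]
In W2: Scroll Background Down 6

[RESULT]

                                    
                                    
                                    
━━━━━━━━━━━━━━━━━━━━━━━━━━━━━┓      
heckboxTree                  ┃      
─────────────────────────────┨      
x] app/                      ┃━━━━━━
 [x] src/  ┏━━━━━━━━━━━━━━━━━━━━┓   
   [x] data┃ DialogModal        ┃───
     [x] se┠────────────────────┨ht 
     [x] wo┃Data processing coor┃ve▼
     [x] in┃Th┌──────────────┐es┃   
     [x] wo┃Th│Save Changes? │rm┃   
   [x] tool┃Th│Unsaved change│es┃e  
     [x] ha┃  │     [OK]     │  ┃   
     [x] co┃Th└──────────────┘at┃  ▼
     [x] ro┃The system generates┃━━━
 [x] core/ ┗━━━━━━━━━━━━━━━━━━━━┛   
   [x] package.json          ┃      
   [x] router.md             ┃      


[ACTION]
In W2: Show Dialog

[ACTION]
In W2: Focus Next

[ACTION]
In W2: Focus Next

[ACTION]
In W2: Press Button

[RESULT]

                                    
                                    
                                    
━━━━━━━━━━━━━━━━━━━━━━━━━━━━━┓      
heckboxTree                  ┃      
─────────────────────────────┨      
x] app/                      ┃━━━━━━
 [x] src/  ┏━━━━━━━━━━━━━━━━━━━━┓   
   [x] data┃ DialogModal        ┃───
     [x] se┠────────────────────┨ht 
     [x] wo┃Data processing coor┃ve▼
     [x] in┃The framework proces┃   
     [x] wo┃The system transform┃   
   [x] tool┃The pipeline manages┃e  
     [x] ha┃                    ┃   
     [x] co┃The pipeline validat┃  ▼
     [x] ro┃The system generates┃━━━
 [x] core/ ┗━━━━━━━━━━━━━━━━━━━━┛   
   [x] package.json          ┃      
   [x] router.md             ┃      


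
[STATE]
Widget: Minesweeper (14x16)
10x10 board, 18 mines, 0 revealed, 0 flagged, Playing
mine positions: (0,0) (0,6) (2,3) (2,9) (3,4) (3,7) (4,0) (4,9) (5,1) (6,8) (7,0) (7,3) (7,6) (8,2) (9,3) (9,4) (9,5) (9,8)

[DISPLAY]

■■■■■■■■■■    
■■■■■■■■■■    
■■■■■■■■■■    
■■■■■■■■■■    
■■■■■■■■■■    
■■■■■■■■■■    
■■■■■■■■■■    
■■■■■■■■■■    
■■■■■■■■■■    
■■■■■■■■■■    
              
              
              
              
              
              


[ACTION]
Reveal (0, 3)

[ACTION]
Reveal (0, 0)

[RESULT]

✹1   1✹■■■    
■11111■■■■    
■■■✹■■■■■✹    
■■■■✹■■✹■■    
✹■■■■■■■■✹    
■✹■■■■■■■■    
■■■■■■■■✹■    
✹■■✹■■✹■■■    
■■✹■■■■■■■    
■■■✹✹✹■■✹■    
              
              
              
              
              
              


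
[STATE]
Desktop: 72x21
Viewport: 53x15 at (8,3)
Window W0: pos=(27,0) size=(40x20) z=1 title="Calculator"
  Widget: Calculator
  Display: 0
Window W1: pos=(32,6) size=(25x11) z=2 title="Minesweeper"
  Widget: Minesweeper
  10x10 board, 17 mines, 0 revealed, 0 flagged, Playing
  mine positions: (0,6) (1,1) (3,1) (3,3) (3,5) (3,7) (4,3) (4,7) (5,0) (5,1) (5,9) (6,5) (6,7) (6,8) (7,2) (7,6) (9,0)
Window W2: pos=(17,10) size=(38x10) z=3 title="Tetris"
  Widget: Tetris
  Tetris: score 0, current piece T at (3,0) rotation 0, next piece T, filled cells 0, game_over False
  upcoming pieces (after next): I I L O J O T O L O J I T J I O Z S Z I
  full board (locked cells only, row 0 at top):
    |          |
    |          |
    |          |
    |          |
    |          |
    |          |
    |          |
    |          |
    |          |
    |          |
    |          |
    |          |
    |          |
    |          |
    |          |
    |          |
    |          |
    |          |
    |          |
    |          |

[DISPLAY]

                   ┃                                 
                   ┃┌───┬───┬───┬───┐                
                   ┃│ 7 │ 8 │ 9 │ ÷ │                
                   ┃├───┏━━━━━━━━━━━━━━━━━━━━━━━┓    
                   ┃│ 4 ┃ Minesweeper           ┃    
                   ┃├───┠───────────────────────┨    
                   ┃│ 1 ┃■■■■■■■■■■             ┃    
         ┏━━━━━━━━━━━━━━━━━━━━━━━━━━━━━━━━━━━━┓ ┃    
         ┃ Tetris                             ┃ ┃    
         ┠────────────────────────────────────┨ ┃    
         ┃          │Next:                    ┃ ┃    
         ┃          │ ▒                       ┃ ┃    
         ┃          │▒▒▒                      ┃ ┃    
         ┃          │                         ┃━┛    
         ┃          │                         ┃      


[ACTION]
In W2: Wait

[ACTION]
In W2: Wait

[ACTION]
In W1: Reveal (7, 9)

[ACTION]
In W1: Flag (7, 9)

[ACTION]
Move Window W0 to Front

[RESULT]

                   ┃                                 
                   ┃┌───┬───┬───┬───┐                
                   ┃│ 7 │ 8 │ 9 │ ÷ │                
                   ┃├───┼───┼───┼───┤                
                   ┃│ 4 │ 5 │ 6 │ × │                
                   ┃├───┼───┼───┼───┤                
                   ┃│ 1 │ 2 │ 3 │ - │                
         ┏━━━━━━━━━┃├───┼───┼───┼───┤                
         ┃ Tetris  ┃│ 0 │ . │ = │ + │                
         ┠─────────┃├───┼───┼───┼───┤                
         ┃         ┃│ C │ MC│ MR│ M+│                
         ┃         ┃└───┴───┴───┴───┘                
         ┃         ┃                                 
         ┃         ┃                                 
         ┃         ┃                                 


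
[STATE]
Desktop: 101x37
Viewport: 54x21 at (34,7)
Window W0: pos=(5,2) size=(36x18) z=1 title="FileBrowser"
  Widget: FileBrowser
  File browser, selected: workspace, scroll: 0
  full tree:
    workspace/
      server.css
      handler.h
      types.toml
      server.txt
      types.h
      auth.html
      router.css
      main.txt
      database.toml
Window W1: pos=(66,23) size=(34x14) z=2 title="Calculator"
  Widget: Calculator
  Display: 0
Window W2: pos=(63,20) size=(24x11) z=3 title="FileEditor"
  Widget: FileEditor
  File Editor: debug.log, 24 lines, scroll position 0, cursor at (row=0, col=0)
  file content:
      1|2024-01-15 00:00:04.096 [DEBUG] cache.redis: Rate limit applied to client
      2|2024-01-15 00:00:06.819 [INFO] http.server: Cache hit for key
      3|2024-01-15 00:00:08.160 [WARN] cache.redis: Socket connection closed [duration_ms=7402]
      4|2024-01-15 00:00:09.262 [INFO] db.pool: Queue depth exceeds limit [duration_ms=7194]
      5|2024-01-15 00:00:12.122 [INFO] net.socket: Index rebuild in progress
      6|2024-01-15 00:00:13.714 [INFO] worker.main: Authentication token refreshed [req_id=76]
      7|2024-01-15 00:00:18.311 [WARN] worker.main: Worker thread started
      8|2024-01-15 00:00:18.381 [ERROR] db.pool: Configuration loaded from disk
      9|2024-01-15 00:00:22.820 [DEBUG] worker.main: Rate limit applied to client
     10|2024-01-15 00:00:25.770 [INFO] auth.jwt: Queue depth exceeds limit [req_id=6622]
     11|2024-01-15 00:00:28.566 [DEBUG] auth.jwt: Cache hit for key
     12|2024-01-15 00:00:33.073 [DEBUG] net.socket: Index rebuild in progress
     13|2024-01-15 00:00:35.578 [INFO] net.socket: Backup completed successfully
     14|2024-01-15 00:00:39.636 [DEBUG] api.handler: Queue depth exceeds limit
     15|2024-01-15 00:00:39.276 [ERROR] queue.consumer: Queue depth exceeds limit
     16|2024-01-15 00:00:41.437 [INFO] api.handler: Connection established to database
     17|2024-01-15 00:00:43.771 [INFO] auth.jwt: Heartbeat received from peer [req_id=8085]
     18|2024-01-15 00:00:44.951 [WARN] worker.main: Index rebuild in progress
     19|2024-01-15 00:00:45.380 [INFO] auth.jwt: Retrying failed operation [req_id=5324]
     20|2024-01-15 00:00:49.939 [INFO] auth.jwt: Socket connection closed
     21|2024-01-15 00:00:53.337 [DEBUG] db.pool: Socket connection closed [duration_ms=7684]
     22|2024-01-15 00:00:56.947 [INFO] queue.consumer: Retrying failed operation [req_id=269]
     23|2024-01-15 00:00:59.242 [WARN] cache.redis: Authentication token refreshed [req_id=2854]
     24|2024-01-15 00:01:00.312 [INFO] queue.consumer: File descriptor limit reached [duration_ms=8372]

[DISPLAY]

      ┃                                               
      ┃                                               
      ┃                                               
      ┃                                               
      ┃                                               
      ┃                                               
      ┃                                               
      ┃                                               
      ┃                                               
      ┃                                               
      ┃                                               
      ┃                                               
━━━━━━┛                                               
                             ┏━━━━━━━━━━━━━━━━━━━━━━┓ 
                             ┃ FileEditor           ┃ 
                             ┠──────────────────────┨ 
                             ┃█024-01-15 00:00:04.0▲┃━
                             ┃2024-01-15 00:00:06.8█┃ 
                             ┃2024-01-15 00:00:08.1░┃─
                             ┃2024-01-15 00:00:09.2░┃ 
                             ┃2024-01-15 00:00:12.1░┃ 


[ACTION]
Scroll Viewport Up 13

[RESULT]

                                                      
                                                      
━━━━━━┓                                               
      ┃                                               
──────┨                                               
      ┃                                               
      ┃                                               
      ┃                                               
      ┃                                               
      ┃                                               
      ┃                                               
      ┃                                               
      ┃                                               
      ┃                                               
      ┃                                               
      ┃                                               
      ┃                                               
      ┃                                               
      ┃                                               
━━━━━━┛                                               
                             ┏━━━━━━━━━━━━━━━━━━━━━━┓ 


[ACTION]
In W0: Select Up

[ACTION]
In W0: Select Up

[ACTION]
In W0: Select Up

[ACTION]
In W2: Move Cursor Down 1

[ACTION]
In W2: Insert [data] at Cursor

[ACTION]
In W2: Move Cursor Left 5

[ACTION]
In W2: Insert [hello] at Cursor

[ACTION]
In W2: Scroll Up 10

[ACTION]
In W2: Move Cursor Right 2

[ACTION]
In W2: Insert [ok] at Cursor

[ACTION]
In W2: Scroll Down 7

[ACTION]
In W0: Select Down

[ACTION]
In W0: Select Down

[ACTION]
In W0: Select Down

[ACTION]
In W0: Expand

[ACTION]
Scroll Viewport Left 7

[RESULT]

                                                      
                                                      
━━━━━━━━━━━━━┓                                        
             ┃                                        
─────────────┨                                        
             ┃                                        
             ┃                                        
             ┃                                        
             ┃                                        
             ┃                                        
             ┃                                        
             ┃                                        
             ┃                                        
             ┃                                        
             ┃                                        
             ┃                                        
             ┃                                        
             ┃                                        
             ┃                                        
━━━━━━━━━━━━━┛                                        
                                    ┏━━━━━━━━━━━━━━━━━
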